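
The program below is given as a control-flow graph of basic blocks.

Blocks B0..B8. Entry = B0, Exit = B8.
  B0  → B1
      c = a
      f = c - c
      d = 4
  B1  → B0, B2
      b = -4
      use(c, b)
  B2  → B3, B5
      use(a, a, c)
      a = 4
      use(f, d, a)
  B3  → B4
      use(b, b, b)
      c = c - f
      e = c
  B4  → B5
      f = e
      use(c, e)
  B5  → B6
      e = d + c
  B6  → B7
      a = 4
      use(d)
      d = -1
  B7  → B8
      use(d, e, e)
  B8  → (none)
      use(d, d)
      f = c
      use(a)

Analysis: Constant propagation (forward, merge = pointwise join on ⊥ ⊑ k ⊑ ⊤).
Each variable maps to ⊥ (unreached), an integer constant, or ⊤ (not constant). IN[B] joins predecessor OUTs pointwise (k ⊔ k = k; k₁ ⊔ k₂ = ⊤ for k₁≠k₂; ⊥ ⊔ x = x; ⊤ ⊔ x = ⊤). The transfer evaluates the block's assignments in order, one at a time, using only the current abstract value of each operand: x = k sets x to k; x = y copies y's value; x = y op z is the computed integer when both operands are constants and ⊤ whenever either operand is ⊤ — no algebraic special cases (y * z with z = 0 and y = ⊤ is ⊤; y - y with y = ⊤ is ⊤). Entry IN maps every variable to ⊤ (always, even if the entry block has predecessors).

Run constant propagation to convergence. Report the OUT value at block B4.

Answer: {a: 4, b: -4, c: ⊤, d: 4, e: ⊤, f: ⊤}

Derivation:
Converged values:
  B0:   IN=(all ⊤)   OUT={d:4; rest ⊤}
  B1:   IN={d:4; rest ⊤}   OUT={b:-4, d:4; rest ⊤}
  B2:   IN={b:-4, d:4; rest ⊤}   OUT={a:4, b:-4, d:4; rest ⊤}
  B3:   IN={a:4, b:-4, d:4; rest ⊤}   OUT={a:4, b:-4, d:4; rest ⊤}
  B4:   IN={a:4, b:-4, d:4; rest ⊤}   OUT={a:4, b:-4, d:4; rest ⊤}
  B5:   IN={a:4, b:-4, d:4; rest ⊤}   OUT={a:4, b:-4, d:4; rest ⊤}
  B6:   IN={a:4, b:-4, d:4; rest ⊤}   OUT={a:4, b:-4, d:-1; rest ⊤}
  B7:   IN={a:4, b:-4, d:-1; rest ⊤}   OUT={a:4, b:-4, d:-1; rest ⊤}
  B8:   IN={a:4, b:-4, d:-1; rest ⊤}   OUT={a:4, b:-4, d:-1; rest ⊤}

Merge at B4: IN[B4] = OUT[B3] = {a: 4, b: -4, c: ⊤, d: 4, e: ⊤, f: ⊤}
Applying B4's transfer function to that IN value gives OUT[B4] (row B4 above).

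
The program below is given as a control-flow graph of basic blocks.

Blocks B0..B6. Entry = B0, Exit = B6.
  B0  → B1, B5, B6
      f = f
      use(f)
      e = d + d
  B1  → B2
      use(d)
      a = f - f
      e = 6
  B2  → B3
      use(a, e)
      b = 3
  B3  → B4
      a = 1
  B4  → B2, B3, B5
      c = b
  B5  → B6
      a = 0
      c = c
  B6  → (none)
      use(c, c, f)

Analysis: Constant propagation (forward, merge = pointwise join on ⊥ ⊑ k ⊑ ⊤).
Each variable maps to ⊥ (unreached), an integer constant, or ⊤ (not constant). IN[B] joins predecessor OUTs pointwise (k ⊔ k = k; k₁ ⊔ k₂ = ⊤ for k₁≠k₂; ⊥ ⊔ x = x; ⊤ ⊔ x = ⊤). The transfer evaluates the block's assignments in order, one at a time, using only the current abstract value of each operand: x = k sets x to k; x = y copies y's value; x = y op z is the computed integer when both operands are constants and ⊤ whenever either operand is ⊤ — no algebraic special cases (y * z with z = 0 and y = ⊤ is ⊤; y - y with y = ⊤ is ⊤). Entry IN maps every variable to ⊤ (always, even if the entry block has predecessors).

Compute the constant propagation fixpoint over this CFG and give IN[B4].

Answer: {a: 1, b: 3, c: ⊤, d: ⊤, e: 6, f: ⊤}

Derivation:
Per-block solution:
  B0:   IN=(all ⊤)   OUT=(all ⊤)
  B1:   IN=(all ⊤)   OUT={e:6; rest ⊤}
  B2:   IN={e:6; rest ⊤}   OUT={b:3, e:6; rest ⊤}
  B3:   IN={b:3, e:6; rest ⊤}   OUT={a:1, b:3, e:6; rest ⊤}
  B4:   IN={a:1, b:3, e:6; rest ⊤}   OUT={a:1, b:3, c:3, e:6; rest ⊤}
  B5:   IN=(all ⊤)   OUT={a:0; rest ⊤}
  B6:   IN=(all ⊤)   OUT=(all ⊤)

Merge at B4: IN[B4] = OUT[B3] = {a: 1, b: 3, c: ⊤, d: ⊤, e: 6, f: ⊤}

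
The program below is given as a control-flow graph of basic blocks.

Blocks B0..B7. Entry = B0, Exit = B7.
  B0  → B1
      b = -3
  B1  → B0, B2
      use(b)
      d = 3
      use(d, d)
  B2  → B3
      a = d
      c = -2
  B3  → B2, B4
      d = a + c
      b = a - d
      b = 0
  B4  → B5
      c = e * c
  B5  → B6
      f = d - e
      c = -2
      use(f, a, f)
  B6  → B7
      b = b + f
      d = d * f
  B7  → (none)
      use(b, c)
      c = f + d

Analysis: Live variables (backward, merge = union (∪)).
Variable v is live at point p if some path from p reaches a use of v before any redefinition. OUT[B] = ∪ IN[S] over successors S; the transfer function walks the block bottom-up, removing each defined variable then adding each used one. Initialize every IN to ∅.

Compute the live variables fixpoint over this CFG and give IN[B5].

Answer: {a, b, d, e}

Working:
Converged values:
  B0:   IN={e}   OUT={b, e}
  B1:   IN={b, e}   OUT={d, e}
  B2:   IN={d, e}   OUT={a, c, e}
  B3:   IN={a, c, e}   OUT={a, b, c, d, e}
  B4:   IN={a, b, c, d, e}   OUT={a, b, d, e}
  B5:   IN={a, b, d, e}   OUT={b, c, d, f}
  B6:   IN={b, c, d, f}   OUT={b, c, d, f}
  B7:   IN={b, c, d, f}   OUT={}

Merge at B5: OUT[B5] = IN[B6] = {b, c, d, f}
Applying B5's transfer function to that OUT value gives IN[B5] (row B5 above).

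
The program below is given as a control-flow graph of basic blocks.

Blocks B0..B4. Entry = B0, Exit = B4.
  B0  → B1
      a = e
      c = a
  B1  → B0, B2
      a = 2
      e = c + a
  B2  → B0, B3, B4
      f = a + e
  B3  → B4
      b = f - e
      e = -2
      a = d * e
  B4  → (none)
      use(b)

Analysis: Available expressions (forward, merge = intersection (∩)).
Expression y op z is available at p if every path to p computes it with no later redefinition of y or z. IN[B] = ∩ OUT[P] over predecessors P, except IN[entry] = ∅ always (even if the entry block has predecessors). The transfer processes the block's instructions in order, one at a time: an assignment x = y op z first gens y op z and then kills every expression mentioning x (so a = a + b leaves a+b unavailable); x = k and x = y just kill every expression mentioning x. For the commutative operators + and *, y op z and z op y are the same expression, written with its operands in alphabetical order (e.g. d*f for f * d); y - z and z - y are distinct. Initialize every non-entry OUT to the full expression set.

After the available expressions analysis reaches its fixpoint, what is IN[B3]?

Converged values:
  B0: | IN={} | OUT={}
  B1: | IN={} | OUT={a+c}
  B2: | IN={a+c} | OUT={a+c, a+e}
  B3: | IN={a+c, a+e} | OUT={d*e}
  B4: | IN={} | OUT={}

Merge at B3: IN[B3] = OUT[B2] = {a+c, a+e}

Answer: {a+c, a+e}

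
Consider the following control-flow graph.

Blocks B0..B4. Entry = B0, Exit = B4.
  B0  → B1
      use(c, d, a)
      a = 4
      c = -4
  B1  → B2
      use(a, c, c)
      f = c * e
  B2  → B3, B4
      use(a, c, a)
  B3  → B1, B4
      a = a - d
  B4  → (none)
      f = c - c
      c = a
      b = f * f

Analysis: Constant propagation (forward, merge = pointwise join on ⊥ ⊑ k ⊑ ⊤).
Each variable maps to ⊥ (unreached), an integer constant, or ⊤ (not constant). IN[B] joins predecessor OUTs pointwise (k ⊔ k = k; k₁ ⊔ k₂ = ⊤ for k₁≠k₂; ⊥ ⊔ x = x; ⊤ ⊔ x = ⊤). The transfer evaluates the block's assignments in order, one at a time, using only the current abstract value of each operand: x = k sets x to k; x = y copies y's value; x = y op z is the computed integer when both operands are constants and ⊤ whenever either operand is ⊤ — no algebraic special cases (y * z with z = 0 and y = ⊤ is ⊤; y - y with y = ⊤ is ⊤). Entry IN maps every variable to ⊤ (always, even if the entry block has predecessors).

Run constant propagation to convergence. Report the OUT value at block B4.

Answer: {a: ⊤, b: 0, c: ⊤, d: ⊤, e: ⊤, f: 0}

Derivation:
Converged values:
  B0: | IN=(all ⊤) | OUT={a:4, c:-4; rest ⊤}
  B1: | IN={c:-4; rest ⊤} | OUT={c:-4; rest ⊤}
  B2: | IN={c:-4; rest ⊤} | OUT={c:-4; rest ⊤}
  B3: | IN={c:-4; rest ⊤} | OUT={c:-4; rest ⊤}
  B4: | IN={c:-4; rest ⊤} | OUT={b:0, f:0; rest ⊤}

Merge at B4: IN[B4] = OUT[B2] ⊔ OUT[B3] = {a: ⊤, b: ⊤, c: -4, d: ⊤, e: ⊤, f: ⊤}
Applying B4's transfer function to that IN value gives OUT[B4] (row B4 above).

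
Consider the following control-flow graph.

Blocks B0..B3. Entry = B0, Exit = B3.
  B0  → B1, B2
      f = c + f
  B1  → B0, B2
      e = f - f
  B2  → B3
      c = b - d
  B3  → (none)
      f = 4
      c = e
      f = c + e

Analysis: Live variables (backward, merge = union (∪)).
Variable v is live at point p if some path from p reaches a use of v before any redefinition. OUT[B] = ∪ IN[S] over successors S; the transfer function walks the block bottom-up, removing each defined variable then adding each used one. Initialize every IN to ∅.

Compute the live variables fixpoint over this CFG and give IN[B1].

Converged values:
  B0: | IN={b, c, d, e, f} | OUT={b, c, d, e, f}
  B1: | IN={b, c, d, f} | OUT={b, c, d, e, f}
  B2: | IN={b, d, e} | OUT={e}
  B3: | IN={e} | OUT={}

Merge at B1: OUT[B1] = IN[B0] ⊔ IN[B2] = {b, c, d, e, f}
Applying B1's transfer function to that OUT value gives IN[B1] (row B1 above).

Answer: {b, c, d, f}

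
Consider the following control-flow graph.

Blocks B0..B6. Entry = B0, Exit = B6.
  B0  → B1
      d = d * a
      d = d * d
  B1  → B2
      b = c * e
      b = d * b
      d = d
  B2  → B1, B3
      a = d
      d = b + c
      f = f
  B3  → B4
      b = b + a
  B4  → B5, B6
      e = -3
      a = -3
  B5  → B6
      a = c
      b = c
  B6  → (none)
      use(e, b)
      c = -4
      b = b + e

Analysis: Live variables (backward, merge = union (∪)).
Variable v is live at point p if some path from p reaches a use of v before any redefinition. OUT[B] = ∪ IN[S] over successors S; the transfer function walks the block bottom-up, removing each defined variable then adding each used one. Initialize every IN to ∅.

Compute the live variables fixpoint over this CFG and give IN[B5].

Answer: {c, e}

Trace:
Fixpoint table:
  B0: | IN={a, c, d, e, f} | OUT={c, d, e, f}
  B1: | IN={c, d, e, f} | OUT={b, c, d, e, f}
  B2: | IN={b, c, d, e, f} | OUT={a, b, c, d, e, f}
  B3: | IN={a, b, c} | OUT={b, c}
  B4: | IN={b, c} | OUT={b, c, e}
  B5: | IN={c, e} | OUT={b, e}
  B6: | IN={b, e} | OUT={}

Merge at B5: OUT[B5] = IN[B6] = {b, e}
Applying B5's transfer function to that OUT value gives IN[B5] (row B5 above).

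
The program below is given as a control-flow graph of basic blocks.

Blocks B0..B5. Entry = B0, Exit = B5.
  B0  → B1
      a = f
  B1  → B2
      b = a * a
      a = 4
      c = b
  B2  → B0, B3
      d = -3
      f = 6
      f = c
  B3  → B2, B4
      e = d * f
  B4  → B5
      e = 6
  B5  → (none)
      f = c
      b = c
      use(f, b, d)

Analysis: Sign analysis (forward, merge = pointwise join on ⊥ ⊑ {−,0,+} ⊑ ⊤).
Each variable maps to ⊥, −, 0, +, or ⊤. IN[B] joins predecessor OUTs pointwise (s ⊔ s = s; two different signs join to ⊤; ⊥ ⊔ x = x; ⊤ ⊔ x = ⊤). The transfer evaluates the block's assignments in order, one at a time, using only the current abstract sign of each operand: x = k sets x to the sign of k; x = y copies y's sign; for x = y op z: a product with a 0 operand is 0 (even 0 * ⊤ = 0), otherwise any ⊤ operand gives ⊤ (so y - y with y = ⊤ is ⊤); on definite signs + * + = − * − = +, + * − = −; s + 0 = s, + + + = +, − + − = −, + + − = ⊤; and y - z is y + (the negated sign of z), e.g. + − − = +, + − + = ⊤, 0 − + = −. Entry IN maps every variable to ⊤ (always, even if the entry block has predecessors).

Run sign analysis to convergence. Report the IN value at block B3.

Answer: {a: +, b: ⊤, c: ⊤, d: -, e: ⊤, f: ⊤}

Working:
Converged values:
  B0:  IN=(all ⊤)  OUT=(all ⊤)
  B1:  IN=(all ⊤)  OUT={a:+; rest ⊤}
  B2:  IN={a:+; rest ⊤}  OUT={a:+, d:-; rest ⊤}
  B3:  IN={a:+, d:-; rest ⊤}  OUT={a:+, d:-; rest ⊤}
  B4:  IN={a:+, d:-; rest ⊤}  OUT={a:+, d:-, e:+; rest ⊤}
  B5:  IN={a:+, d:-, e:+; rest ⊤}  OUT={a:+, d:-, e:+; rest ⊤}

Merge at B3: IN[B3] = OUT[B2] = {a: +, b: ⊤, c: ⊤, d: -, e: ⊤, f: ⊤}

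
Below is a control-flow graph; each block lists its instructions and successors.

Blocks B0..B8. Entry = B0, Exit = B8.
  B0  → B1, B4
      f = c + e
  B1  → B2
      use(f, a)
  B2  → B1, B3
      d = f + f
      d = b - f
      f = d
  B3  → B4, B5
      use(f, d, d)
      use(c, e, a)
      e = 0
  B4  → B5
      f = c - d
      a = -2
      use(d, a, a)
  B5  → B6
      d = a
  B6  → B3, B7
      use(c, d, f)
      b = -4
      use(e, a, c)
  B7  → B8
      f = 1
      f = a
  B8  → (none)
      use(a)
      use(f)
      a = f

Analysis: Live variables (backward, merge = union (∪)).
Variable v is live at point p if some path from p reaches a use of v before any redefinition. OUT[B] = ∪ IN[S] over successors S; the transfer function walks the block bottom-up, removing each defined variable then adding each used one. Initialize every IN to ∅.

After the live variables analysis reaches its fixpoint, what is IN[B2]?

Per-block solution:
  B0:   IN={a, b, c, d, e}   OUT={a, b, c, d, e, f}
  B1:   IN={a, b, c, e, f}   OUT={a, b, c, e, f}
  B2:   IN={a, b, c, e, f}   OUT={a, b, c, d, e, f}
  B3:   IN={a, c, d, e, f}   OUT={a, c, d, e, f}
  B4:   IN={c, d, e}   OUT={a, c, e, f}
  B5:   IN={a, c, e, f}   OUT={a, c, d, e, f}
  B6:   IN={a, c, d, e, f}   OUT={a, c, d, e, f}
  B7:   IN={a}   OUT={a, f}
  B8:   IN={a, f}   OUT={}

Merge at B2: OUT[B2] = IN[B1] ⊔ IN[B3] = {a, b, c, d, e, f}
Applying B2's transfer function to that OUT value gives IN[B2] (row B2 above).

Answer: {a, b, c, e, f}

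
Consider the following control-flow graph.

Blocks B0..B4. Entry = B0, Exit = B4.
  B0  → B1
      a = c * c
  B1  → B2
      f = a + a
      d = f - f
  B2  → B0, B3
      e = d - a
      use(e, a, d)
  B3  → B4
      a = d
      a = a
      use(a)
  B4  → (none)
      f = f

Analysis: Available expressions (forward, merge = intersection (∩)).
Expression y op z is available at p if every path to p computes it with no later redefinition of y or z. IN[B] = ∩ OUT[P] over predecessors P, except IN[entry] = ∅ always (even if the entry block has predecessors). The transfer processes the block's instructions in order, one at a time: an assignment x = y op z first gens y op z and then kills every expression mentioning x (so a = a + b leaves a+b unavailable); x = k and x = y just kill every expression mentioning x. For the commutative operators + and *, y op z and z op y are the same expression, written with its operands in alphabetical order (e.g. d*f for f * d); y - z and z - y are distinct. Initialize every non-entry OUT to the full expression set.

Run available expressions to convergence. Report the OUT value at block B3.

Converged values:
  B0: | IN={} | OUT={c*c}
  B1: | IN={c*c} | OUT={a+a, c*c, f-f}
  B2: | IN={a+a, c*c, f-f} | OUT={a+a, c*c, d-a, f-f}
  B3: | IN={a+a, c*c, d-a, f-f} | OUT={c*c, f-f}
  B4: | IN={c*c, f-f} | OUT={c*c}

Merge at B3: IN[B3] = OUT[B2] = {a+a, c*c, d-a, f-f}
Applying B3's transfer function to that IN value gives OUT[B3] (row B3 above).

Answer: {c*c, f-f}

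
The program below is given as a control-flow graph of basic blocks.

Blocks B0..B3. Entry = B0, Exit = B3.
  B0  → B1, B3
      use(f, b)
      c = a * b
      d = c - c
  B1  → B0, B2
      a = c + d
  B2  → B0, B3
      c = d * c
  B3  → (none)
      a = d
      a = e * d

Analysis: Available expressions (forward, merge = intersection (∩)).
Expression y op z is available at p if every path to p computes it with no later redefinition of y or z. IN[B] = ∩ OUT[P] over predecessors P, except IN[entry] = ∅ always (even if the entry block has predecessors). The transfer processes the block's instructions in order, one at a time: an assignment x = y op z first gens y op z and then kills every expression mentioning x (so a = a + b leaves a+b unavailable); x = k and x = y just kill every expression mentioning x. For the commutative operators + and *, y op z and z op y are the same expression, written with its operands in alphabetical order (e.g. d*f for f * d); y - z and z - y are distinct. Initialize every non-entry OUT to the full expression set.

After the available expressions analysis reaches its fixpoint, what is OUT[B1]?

Answer: {c+d, c-c}

Derivation:
Converged values:
  B0: | IN={} | OUT={a*b, c-c}
  B1: | IN={a*b, c-c} | OUT={c+d, c-c}
  B2: | IN={c+d, c-c} | OUT={}
  B3: | IN={} | OUT={d*e}

Merge at B1: IN[B1] = OUT[B0] = {a*b, c-c}
Applying B1's transfer function to that IN value gives OUT[B1] (row B1 above).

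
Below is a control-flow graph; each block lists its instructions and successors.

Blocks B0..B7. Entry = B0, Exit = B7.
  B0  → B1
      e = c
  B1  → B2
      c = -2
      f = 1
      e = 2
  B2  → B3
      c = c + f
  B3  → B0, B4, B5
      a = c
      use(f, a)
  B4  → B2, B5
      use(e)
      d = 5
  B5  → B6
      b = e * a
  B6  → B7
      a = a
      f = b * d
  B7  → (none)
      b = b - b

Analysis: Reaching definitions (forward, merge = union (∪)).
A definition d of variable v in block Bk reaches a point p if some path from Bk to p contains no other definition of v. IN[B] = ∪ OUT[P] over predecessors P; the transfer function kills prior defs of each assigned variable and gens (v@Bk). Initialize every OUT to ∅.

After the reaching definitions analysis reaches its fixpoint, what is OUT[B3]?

Answer: {a@B3, c@B2, d@B4, e@B1, f@B1}

Derivation:
Per-block solution:
  B0: | IN={a@B3, c@B2, d@B4, e@B1, f@B1} | OUT={a@B3, c@B2, d@B4, e@B0, f@B1}
  B1: | IN={a@B3, c@B2, d@B4, e@B0, f@B1} | OUT={a@B3, c@B1, d@B4, e@B1, f@B1}
  B2: | IN={a@B3, c@B1, c@B2, d@B4, e@B1, f@B1} | OUT={a@B3, c@B2, d@B4, e@B1, f@B1}
  B3: | IN={a@B3, c@B2, d@B4, e@B1, f@B1} | OUT={a@B3, c@B2, d@B4, e@B1, f@B1}
  B4: | IN={a@B3, c@B2, d@B4, e@B1, f@B1} | OUT={a@B3, c@B2, d@B4, e@B1, f@B1}
  B5: | IN={a@B3, c@B2, d@B4, e@B1, f@B1} | OUT={a@B3, b@B5, c@B2, d@B4, e@B1, f@B1}
  B6: | IN={a@B3, b@B5, c@B2, d@B4, e@B1, f@B1} | OUT={a@B6, b@B5, c@B2, d@B4, e@B1, f@B6}
  B7: | IN={a@B6, b@B5, c@B2, d@B4, e@B1, f@B6} | OUT={a@B6, b@B7, c@B2, d@B4, e@B1, f@B6}

Merge at B3: IN[B3] = OUT[B2] = {a@B3, c@B2, d@B4, e@B1, f@B1}
Applying B3's transfer function to that IN value gives OUT[B3] (row B3 above).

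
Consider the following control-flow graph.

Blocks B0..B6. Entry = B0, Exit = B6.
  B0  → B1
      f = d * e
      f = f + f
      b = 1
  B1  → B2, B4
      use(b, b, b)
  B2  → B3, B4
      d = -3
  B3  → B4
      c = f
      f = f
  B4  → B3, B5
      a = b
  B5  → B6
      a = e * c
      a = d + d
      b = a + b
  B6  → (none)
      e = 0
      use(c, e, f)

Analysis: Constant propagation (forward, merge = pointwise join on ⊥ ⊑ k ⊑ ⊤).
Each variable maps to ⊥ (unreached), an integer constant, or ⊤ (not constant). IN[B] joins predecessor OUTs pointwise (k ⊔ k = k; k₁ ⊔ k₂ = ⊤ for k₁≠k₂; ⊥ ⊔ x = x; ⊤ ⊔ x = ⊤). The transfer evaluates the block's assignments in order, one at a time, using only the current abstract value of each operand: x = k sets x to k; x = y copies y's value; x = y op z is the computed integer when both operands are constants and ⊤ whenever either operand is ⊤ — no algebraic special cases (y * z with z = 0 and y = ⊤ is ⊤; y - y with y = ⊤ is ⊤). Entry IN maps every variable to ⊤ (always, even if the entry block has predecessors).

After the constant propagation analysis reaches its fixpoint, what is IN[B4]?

Answer: {a: ⊤, b: 1, c: ⊤, d: ⊤, e: ⊤, f: ⊤}

Trace:
Per-block solution:
  B0:   IN=(all ⊤)   OUT={b:1; rest ⊤}
  B1:   IN={b:1; rest ⊤}   OUT={b:1; rest ⊤}
  B2:   IN={b:1; rest ⊤}   OUT={b:1, d:-3; rest ⊤}
  B3:   IN={b:1; rest ⊤}   OUT={b:1; rest ⊤}
  B4:   IN={b:1; rest ⊤}   OUT={a:1, b:1; rest ⊤}
  B5:   IN={a:1, b:1; rest ⊤}   OUT=(all ⊤)
  B6:   IN=(all ⊤)   OUT={e:0; rest ⊤}

Merge at B4: IN[B4] = OUT[B1] ⊔ OUT[B2] ⊔ OUT[B3] = {a: ⊤, b: 1, c: ⊤, d: ⊤, e: ⊤, f: ⊤}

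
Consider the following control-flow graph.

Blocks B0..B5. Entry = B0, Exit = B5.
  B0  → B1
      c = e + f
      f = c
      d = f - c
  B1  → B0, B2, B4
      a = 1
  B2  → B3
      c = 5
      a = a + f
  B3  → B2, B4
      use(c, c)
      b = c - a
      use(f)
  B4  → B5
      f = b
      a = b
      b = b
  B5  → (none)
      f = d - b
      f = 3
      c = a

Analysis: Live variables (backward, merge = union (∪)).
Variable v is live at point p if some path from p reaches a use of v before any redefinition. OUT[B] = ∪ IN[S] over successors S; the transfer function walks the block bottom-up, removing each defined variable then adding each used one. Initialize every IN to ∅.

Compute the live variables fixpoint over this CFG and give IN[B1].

Answer: {b, d, e, f}

Derivation:
Fixpoint table:
  B0: | IN={b, e, f} | OUT={b, d, e, f}
  B1: | IN={b, d, e, f} | OUT={a, b, d, e, f}
  B2: | IN={a, d, f} | OUT={a, c, d, f}
  B3: | IN={a, c, d, f} | OUT={a, b, d, f}
  B4: | IN={b, d} | OUT={a, b, d}
  B5: | IN={a, b, d} | OUT={}

Merge at B1: OUT[B1] = IN[B0] ⊔ IN[B2] ⊔ IN[B4] = {a, b, d, e, f}
Applying B1's transfer function to that OUT value gives IN[B1] (row B1 above).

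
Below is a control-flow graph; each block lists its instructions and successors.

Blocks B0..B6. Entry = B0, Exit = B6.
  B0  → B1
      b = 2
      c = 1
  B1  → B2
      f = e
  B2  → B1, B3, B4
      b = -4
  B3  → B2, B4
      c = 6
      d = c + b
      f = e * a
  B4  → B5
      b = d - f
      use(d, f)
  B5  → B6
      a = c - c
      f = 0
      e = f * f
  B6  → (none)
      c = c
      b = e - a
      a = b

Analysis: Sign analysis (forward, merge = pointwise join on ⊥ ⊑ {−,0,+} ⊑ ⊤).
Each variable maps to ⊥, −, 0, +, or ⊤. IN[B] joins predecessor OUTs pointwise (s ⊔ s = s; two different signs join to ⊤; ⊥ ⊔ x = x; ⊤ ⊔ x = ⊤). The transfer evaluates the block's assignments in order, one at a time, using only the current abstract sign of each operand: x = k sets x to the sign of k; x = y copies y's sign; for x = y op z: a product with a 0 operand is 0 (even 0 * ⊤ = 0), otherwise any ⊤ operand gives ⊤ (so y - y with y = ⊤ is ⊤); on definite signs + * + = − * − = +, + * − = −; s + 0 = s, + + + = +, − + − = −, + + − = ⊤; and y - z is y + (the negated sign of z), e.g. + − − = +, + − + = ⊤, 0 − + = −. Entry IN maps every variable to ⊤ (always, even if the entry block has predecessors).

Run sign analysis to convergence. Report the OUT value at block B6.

Per-block solution:
  B0: | IN=(all ⊤) | OUT={b:+, c:+; rest ⊤}
  B1: | IN={c:+; rest ⊤} | OUT={c:+; rest ⊤}
  B2: | IN={c:+; rest ⊤} | OUT={b:-, c:+; rest ⊤}
  B3: | IN={b:-, c:+; rest ⊤} | OUT={b:-, c:+; rest ⊤}
  B4: | IN={b:-, c:+; rest ⊤} | OUT={c:+; rest ⊤}
  B5: | IN={c:+; rest ⊤} | OUT={c:+, e:0, f:0; rest ⊤}
  B6: | IN={c:+, e:0, f:0; rest ⊤} | OUT={c:+, e:0, f:0; rest ⊤}

Merge at B6: IN[B6] = OUT[B5] = {a: ⊤, b: ⊤, c: +, d: ⊤, e: 0, f: 0}
Applying B6's transfer function to that IN value gives OUT[B6] (row B6 above).

Answer: {a: ⊤, b: ⊤, c: +, d: ⊤, e: 0, f: 0}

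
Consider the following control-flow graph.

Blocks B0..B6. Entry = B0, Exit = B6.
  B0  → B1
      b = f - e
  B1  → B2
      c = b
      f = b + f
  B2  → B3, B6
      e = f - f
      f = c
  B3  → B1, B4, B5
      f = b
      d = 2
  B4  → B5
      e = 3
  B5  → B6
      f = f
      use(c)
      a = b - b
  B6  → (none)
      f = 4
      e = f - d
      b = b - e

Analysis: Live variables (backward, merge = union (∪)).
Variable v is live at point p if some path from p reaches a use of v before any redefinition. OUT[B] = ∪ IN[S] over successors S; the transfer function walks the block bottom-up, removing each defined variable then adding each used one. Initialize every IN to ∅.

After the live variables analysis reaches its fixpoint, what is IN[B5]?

Answer: {b, c, d, f}

Working:
Per-block solution:
  B0:   IN={d, e, f}   OUT={b, d, f}
  B1:   IN={b, d, f}   OUT={b, c, d, f}
  B2:   IN={b, c, d, f}   OUT={b, c, d}
  B3:   IN={b, c}   OUT={b, c, d, f}
  B4:   IN={b, c, d, f}   OUT={b, c, d, f}
  B5:   IN={b, c, d, f}   OUT={b, d}
  B6:   IN={b, d}   OUT={}

Merge at B5: OUT[B5] = IN[B6] = {b, d}
Applying B5's transfer function to that OUT value gives IN[B5] (row B5 above).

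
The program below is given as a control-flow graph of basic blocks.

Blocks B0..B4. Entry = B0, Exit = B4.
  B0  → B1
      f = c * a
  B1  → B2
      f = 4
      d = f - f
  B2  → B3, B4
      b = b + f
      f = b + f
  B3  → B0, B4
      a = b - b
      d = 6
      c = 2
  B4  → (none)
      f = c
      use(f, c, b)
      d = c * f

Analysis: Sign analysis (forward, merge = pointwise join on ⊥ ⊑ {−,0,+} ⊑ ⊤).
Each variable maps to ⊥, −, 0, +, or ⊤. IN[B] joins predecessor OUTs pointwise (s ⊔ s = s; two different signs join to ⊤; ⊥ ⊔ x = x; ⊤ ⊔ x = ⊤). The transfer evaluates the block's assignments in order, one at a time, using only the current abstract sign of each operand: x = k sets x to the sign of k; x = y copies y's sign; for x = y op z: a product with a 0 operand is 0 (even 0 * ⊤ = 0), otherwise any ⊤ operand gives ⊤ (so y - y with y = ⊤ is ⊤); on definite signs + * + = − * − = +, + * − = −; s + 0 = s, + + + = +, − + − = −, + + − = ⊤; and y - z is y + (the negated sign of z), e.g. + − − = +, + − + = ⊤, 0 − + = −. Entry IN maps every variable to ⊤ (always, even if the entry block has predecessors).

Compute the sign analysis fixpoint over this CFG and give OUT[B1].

Per-block solution:
  B0: | IN=(all ⊤) | OUT=(all ⊤)
  B1: | IN=(all ⊤) | OUT={f:+; rest ⊤}
  B2: | IN={f:+; rest ⊤} | OUT=(all ⊤)
  B3: | IN=(all ⊤) | OUT={c:+, d:+; rest ⊤}
  B4: | IN=(all ⊤) | OUT=(all ⊤)

Merge at B1: IN[B1] = OUT[B0] = {a: ⊤, b: ⊤, c: ⊤, d: ⊤, e: ⊤, f: ⊤}
Applying B1's transfer function to that IN value gives OUT[B1] (row B1 above).

Answer: {a: ⊤, b: ⊤, c: ⊤, d: ⊤, e: ⊤, f: +}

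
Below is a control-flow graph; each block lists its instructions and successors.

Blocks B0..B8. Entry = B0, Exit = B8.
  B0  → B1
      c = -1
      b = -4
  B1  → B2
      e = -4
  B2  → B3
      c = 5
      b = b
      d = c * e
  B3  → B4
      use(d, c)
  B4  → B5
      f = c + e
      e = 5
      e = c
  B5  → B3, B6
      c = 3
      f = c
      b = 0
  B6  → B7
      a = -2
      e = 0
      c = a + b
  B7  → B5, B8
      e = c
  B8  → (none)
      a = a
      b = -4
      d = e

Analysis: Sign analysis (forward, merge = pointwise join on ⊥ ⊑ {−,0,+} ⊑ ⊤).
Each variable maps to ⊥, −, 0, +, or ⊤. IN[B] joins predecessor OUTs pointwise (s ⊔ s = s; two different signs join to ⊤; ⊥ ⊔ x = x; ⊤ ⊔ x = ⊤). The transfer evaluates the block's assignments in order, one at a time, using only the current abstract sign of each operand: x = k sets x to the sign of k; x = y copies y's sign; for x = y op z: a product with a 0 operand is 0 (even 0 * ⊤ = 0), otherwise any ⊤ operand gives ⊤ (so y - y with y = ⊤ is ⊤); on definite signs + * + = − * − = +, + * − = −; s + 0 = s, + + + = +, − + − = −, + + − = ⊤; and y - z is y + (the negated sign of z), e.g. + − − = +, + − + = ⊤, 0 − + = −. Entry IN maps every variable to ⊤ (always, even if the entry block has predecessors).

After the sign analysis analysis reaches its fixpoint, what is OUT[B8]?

Answer: {a: -, b: -, c: -, d: -, e: -, f: +}

Derivation:
Converged values:
  B0: | IN=(all ⊤) | OUT={b:-, c:-; rest ⊤}
  B1: | IN={b:-, c:-; rest ⊤} | OUT={b:-, c:-, e:-; rest ⊤}
  B2: | IN={b:-, c:-, e:-; rest ⊤} | OUT={b:-, c:+, d:-, e:-; rest ⊤}
  B3: | IN={c:+, d:-; rest ⊤} | OUT={c:+, d:-; rest ⊤}
  B4: | IN={c:+, d:-; rest ⊤} | OUT={c:+, d:-, e:+; rest ⊤}
  B5: | IN={d:-; rest ⊤} | OUT={b:0, c:+, d:-, f:+; rest ⊤}
  B6: | IN={b:0, c:+, d:-, f:+; rest ⊤} | OUT={a:-, b:0, c:-, d:-, e:0, f:+; rest ⊤}
  B7: | IN={a:-, b:0, c:-, d:-, e:0, f:+; rest ⊤} | OUT={a:-, b:0, c:-, d:-, e:-, f:+; rest ⊤}
  B8: | IN={a:-, b:0, c:-, d:-, e:-, f:+; rest ⊤} | OUT={a:-, b:-, c:-, d:-, e:-, f:+; rest ⊤}

Merge at B8: IN[B8] = OUT[B7] = {a: -, b: 0, c: -, d: -, e: -, f: +}
Applying B8's transfer function to that IN value gives OUT[B8] (row B8 above).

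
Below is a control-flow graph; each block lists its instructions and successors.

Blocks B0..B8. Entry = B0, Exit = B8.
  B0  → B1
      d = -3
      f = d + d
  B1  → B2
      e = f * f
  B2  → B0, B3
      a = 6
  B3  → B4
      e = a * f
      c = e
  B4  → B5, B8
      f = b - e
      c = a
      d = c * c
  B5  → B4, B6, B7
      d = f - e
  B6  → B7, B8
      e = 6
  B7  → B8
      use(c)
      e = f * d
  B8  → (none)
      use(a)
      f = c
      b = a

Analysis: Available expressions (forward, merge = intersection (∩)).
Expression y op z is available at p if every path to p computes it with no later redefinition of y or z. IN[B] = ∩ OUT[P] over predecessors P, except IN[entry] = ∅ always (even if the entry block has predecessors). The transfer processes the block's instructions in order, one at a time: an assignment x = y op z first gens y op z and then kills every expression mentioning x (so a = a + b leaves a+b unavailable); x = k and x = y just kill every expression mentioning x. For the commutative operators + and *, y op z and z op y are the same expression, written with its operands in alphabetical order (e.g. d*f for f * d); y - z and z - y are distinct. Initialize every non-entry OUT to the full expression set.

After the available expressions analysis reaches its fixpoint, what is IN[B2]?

Answer: {d+d, f*f}

Trace:
Fixpoint table:
  B0: | IN={} | OUT={d+d}
  B1: | IN={d+d} | OUT={d+d, f*f}
  B2: | IN={d+d, f*f} | OUT={d+d, f*f}
  B3: | IN={d+d, f*f} | OUT={a*f, d+d, f*f}
  B4: | IN={} | OUT={b-e, c*c}
  B5: | IN={b-e, c*c} | OUT={b-e, c*c, f-e}
  B6: | IN={b-e, c*c, f-e} | OUT={c*c}
  B7: | IN={c*c} | OUT={c*c, d*f}
  B8: | IN={c*c} | OUT={c*c}

Merge at B2: IN[B2] = OUT[B1] = {d+d, f*f}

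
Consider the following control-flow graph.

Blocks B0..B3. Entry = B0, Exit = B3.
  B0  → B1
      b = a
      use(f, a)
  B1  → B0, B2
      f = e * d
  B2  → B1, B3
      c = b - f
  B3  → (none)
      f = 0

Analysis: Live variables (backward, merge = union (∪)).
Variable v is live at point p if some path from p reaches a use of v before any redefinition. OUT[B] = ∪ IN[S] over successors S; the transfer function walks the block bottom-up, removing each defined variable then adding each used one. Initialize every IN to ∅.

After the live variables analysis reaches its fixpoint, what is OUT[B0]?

Answer: {a, b, d, e}

Trace:
Fixpoint table:
  B0:  IN={a, d, e, f}  OUT={a, b, d, e}
  B1:  IN={a, b, d, e}  OUT={a, b, d, e, f}
  B2:  IN={a, b, d, e, f}  OUT={a, b, d, e}
  B3:  IN={}  OUT={}

Merge at B0: OUT[B0] = IN[B1] = {a, b, d, e}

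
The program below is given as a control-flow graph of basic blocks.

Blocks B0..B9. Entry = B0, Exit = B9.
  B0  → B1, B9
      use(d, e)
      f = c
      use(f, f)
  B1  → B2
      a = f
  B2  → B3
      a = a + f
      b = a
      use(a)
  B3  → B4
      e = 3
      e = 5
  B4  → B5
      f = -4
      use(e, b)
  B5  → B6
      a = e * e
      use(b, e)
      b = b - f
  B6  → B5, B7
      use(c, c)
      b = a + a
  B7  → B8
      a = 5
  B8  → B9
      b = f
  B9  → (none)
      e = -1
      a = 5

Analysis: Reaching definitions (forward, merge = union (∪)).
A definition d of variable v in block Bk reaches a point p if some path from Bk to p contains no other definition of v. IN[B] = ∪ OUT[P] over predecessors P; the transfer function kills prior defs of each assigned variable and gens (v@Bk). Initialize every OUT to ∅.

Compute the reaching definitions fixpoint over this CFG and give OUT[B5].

Fixpoint table:
  B0:   IN={}   OUT={f@B0}
  B1:   IN={f@B0}   OUT={a@B1, f@B0}
  B2:   IN={a@B1, f@B0}   OUT={a@B2, b@B2, f@B0}
  B3:   IN={a@B2, b@B2, f@B0}   OUT={a@B2, b@B2, e@B3, f@B0}
  B4:   IN={a@B2, b@B2, e@B3, f@B0}   OUT={a@B2, b@B2, e@B3, f@B4}
  B5:   IN={a@B2, a@B5, b@B2, b@B6, e@B3, f@B4}   OUT={a@B5, b@B5, e@B3, f@B4}
  B6:   IN={a@B5, b@B5, e@B3, f@B4}   OUT={a@B5, b@B6, e@B3, f@B4}
  B7:   IN={a@B5, b@B6, e@B3, f@B4}   OUT={a@B7, b@B6, e@B3, f@B4}
  B8:   IN={a@B7, b@B6, e@B3, f@B4}   OUT={a@B7, b@B8, e@B3, f@B4}
  B9:   IN={a@B7, b@B8, e@B3, f@B0, f@B4}   OUT={a@B9, b@B8, e@B9, f@B0, f@B4}

Merge at B5: IN[B5] = OUT[B4] ⊔ OUT[B6] = {a@B2, a@B5, b@B2, b@B6, e@B3, f@B4}
Applying B5's transfer function to that IN value gives OUT[B5] (row B5 above).

Answer: {a@B5, b@B5, e@B3, f@B4}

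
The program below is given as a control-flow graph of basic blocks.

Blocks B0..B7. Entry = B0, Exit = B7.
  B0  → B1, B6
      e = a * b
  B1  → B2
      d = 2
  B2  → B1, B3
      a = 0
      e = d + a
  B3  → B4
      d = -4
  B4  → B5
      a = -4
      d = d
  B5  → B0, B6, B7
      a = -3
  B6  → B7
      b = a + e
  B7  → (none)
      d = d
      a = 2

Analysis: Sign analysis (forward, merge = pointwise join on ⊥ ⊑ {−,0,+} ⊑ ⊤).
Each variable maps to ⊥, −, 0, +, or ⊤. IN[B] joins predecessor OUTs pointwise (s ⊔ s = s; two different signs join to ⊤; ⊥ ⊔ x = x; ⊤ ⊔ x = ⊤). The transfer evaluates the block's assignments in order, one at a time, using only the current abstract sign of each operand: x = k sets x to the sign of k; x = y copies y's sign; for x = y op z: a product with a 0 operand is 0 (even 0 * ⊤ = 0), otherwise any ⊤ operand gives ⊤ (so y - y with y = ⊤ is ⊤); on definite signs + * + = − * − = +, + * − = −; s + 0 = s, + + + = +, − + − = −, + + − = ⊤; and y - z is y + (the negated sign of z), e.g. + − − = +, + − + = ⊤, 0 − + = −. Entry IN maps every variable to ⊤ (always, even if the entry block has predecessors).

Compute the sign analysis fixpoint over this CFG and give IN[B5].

Answer: {a: -, b: ⊤, c: ⊤, d: -, e: +, f: ⊤}

Trace:
Per-block solution:
  B0:  IN=(all ⊤)  OUT=(all ⊤)
  B1:  IN=(all ⊤)  OUT={d:+; rest ⊤}
  B2:  IN={d:+; rest ⊤}  OUT={a:0, d:+, e:+; rest ⊤}
  B3:  IN={a:0, d:+, e:+; rest ⊤}  OUT={a:0, d:-, e:+; rest ⊤}
  B4:  IN={a:0, d:-, e:+; rest ⊤}  OUT={a:-, d:-, e:+; rest ⊤}
  B5:  IN={a:-, d:-, e:+; rest ⊤}  OUT={a:-, d:-, e:+; rest ⊤}
  B6:  IN=(all ⊤)  OUT=(all ⊤)
  B7:  IN=(all ⊤)  OUT={a:+; rest ⊤}

Merge at B5: IN[B5] = OUT[B4] = {a: -, b: ⊤, c: ⊤, d: -, e: +, f: ⊤}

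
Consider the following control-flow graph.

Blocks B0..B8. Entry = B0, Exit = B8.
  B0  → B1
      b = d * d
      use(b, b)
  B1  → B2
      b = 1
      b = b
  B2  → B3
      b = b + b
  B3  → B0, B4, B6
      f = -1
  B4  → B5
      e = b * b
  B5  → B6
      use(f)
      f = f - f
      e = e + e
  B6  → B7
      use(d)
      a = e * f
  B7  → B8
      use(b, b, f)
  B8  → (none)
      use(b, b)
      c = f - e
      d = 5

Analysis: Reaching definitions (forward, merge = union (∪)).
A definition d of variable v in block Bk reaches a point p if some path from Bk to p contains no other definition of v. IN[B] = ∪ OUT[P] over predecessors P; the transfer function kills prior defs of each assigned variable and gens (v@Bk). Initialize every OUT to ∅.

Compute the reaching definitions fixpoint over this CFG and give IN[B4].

Fixpoint table:
  B0:  IN={b@B2, f@B3}  OUT={b@B0, f@B3}
  B1:  IN={b@B0, f@B3}  OUT={b@B1, f@B3}
  B2:  IN={b@B1, f@B3}  OUT={b@B2, f@B3}
  B3:  IN={b@B2, f@B3}  OUT={b@B2, f@B3}
  B4:  IN={b@B2, f@B3}  OUT={b@B2, e@B4, f@B3}
  B5:  IN={b@B2, e@B4, f@B3}  OUT={b@B2, e@B5, f@B5}
  B6:  IN={b@B2, e@B5, f@B3, f@B5}  OUT={a@B6, b@B2, e@B5, f@B3, f@B5}
  B7:  IN={a@B6, b@B2, e@B5, f@B3, f@B5}  OUT={a@B6, b@B2, e@B5, f@B3, f@B5}
  B8:  IN={a@B6, b@B2, e@B5, f@B3, f@B5}  OUT={a@B6, b@B2, c@B8, d@B8, e@B5, f@B3, f@B5}

Merge at B4: IN[B4] = OUT[B3] = {b@B2, f@B3}

Answer: {b@B2, f@B3}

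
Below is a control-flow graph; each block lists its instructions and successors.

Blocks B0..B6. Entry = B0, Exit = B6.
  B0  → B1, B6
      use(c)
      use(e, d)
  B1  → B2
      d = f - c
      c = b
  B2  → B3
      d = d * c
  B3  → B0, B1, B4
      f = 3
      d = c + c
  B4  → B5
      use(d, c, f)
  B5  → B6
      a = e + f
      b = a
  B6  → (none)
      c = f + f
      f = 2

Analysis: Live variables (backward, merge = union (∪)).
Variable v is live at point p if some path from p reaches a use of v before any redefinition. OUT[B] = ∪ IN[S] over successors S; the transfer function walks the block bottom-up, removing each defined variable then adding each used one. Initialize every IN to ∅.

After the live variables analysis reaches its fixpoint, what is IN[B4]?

Answer: {c, d, e, f}

Trace:
Fixpoint table:
  B0:  IN={b, c, d, e, f}  OUT={b, c, e, f}
  B1:  IN={b, c, e, f}  OUT={b, c, d, e}
  B2:  IN={b, c, d, e}  OUT={b, c, e}
  B3:  IN={b, c, e}  OUT={b, c, d, e, f}
  B4:  IN={c, d, e, f}  OUT={e, f}
  B5:  IN={e, f}  OUT={f}
  B6:  IN={f}  OUT={}

Merge at B4: OUT[B4] = IN[B5] = {e, f}
Applying B4's transfer function to that OUT value gives IN[B4] (row B4 above).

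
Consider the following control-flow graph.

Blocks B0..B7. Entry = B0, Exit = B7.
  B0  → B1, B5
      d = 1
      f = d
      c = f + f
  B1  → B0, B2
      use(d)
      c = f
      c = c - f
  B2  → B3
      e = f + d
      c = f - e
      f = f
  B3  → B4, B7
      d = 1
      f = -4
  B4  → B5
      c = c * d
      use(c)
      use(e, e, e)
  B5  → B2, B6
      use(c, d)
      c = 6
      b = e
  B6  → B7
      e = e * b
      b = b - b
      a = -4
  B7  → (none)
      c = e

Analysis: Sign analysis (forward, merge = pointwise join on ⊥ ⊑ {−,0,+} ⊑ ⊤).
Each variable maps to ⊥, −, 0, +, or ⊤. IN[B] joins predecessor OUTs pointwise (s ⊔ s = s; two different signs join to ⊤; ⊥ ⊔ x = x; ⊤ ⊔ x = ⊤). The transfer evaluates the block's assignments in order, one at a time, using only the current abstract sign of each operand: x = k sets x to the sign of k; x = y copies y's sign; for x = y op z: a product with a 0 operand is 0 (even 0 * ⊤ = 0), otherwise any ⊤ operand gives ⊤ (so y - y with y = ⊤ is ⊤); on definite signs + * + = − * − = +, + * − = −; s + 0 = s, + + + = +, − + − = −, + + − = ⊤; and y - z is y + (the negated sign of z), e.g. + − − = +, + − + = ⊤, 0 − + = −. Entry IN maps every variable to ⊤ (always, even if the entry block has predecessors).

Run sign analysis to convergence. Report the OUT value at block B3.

Answer: {a: ⊤, b: ⊤, c: ⊤, d: +, e: ⊤, f: -}

Trace:
Per-block solution:
  B0: | IN=(all ⊤) | OUT={c:+, d:+, f:+; rest ⊤}
  B1: | IN={c:+, d:+, f:+; rest ⊤} | OUT={d:+, f:+; rest ⊤}
  B2: | IN={d:+; rest ⊤} | OUT={d:+; rest ⊤}
  B3: | IN={d:+; rest ⊤} | OUT={d:+, f:-; rest ⊤}
  B4: | IN={d:+, f:-; rest ⊤} | OUT={d:+, f:-; rest ⊤}
  B5: | IN={d:+; rest ⊤} | OUT={c:+, d:+; rest ⊤}
  B6: | IN={c:+, d:+; rest ⊤} | OUT={a:-, c:+, d:+; rest ⊤}
  B7: | IN={d:+; rest ⊤} | OUT={d:+; rest ⊤}

Merge at B3: IN[B3] = OUT[B2] = {a: ⊤, b: ⊤, c: ⊤, d: +, e: ⊤, f: ⊤}
Applying B3's transfer function to that IN value gives OUT[B3] (row B3 above).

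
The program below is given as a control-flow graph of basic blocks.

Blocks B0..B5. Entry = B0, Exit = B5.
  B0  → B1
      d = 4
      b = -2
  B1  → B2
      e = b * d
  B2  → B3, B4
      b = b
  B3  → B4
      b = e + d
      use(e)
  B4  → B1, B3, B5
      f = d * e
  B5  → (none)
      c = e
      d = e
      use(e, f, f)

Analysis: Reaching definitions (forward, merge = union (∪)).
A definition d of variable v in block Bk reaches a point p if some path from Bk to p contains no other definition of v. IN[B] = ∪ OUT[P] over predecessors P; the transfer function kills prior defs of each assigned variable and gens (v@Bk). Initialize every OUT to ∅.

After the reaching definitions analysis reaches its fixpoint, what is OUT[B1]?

Converged values:
  B0: | IN={} | OUT={b@B0, d@B0}
  B1: | IN={b@B0, b@B2, b@B3, d@B0, e@B1, f@B4} | OUT={b@B0, b@B2, b@B3, d@B0, e@B1, f@B4}
  B2: | IN={b@B0, b@B2, b@B3, d@B0, e@B1, f@B4} | OUT={b@B2, d@B0, e@B1, f@B4}
  B3: | IN={b@B2, b@B3, d@B0, e@B1, f@B4} | OUT={b@B3, d@B0, e@B1, f@B4}
  B4: | IN={b@B2, b@B3, d@B0, e@B1, f@B4} | OUT={b@B2, b@B3, d@B0, e@B1, f@B4}
  B5: | IN={b@B2, b@B3, d@B0, e@B1, f@B4} | OUT={b@B2, b@B3, c@B5, d@B5, e@B1, f@B4}

Merge at B1: IN[B1] = OUT[B0] ⊔ OUT[B4] = {b@B0, b@B2, b@B3, d@B0, e@B1, f@B4}
Applying B1's transfer function to that IN value gives OUT[B1] (row B1 above).

Answer: {b@B0, b@B2, b@B3, d@B0, e@B1, f@B4}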